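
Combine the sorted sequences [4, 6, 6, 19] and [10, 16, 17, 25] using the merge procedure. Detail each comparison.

Merging process:

Compare 4 vs 10: take 4 from left. Merged: [4]
Compare 6 vs 10: take 6 from left. Merged: [4, 6]
Compare 6 vs 10: take 6 from left. Merged: [4, 6, 6]
Compare 19 vs 10: take 10 from right. Merged: [4, 6, 6, 10]
Compare 19 vs 16: take 16 from right. Merged: [4, 6, 6, 10, 16]
Compare 19 vs 17: take 17 from right. Merged: [4, 6, 6, 10, 16, 17]
Compare 19 vs 25: take 19 from left. Merged: [4, 6, 6, 10, 16, 17, 19]
Append remaining from right: [25]. Merged: [4, 6, 6, 10, 16, 17, 19, 25]

Final merged array: [4, 6, 6, 10, 16, 17, 19, 25]
Total comparisons: 7

The merged array is [4, 6, 6, 10, 16, 17, 19, 25], requiring 7 comparisons. The merge step runs in O(n) time where n is the total number of elements.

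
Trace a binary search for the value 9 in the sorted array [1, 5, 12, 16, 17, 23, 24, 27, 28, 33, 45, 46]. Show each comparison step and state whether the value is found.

Binary search for 9 in [1, 5, 12, 16, 17, 23, 24, 27, 28, 33, 45, 46]:

lo=0, hi=11, mid=5, arr[mid]=23 -> 23 > 9, search left half
lo=0, hi=4, mid=2, arr[mid]=12 -> 12 > 9, search left half
lo=0, hi=1, mid=0, arr[mid]=1 -> 1 < 9, search right half
lo=1, hi=1, mid=1, arr[mid]=5 -> 5 < 9, search right half
lo=2 > hi=1, target 9 not found

Binary search determines that 9 is not in the array after 4 comparisons. The search space was exhausted without finding the target.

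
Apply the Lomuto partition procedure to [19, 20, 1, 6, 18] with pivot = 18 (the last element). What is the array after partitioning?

Lomuto partition with pivot = 18:

Initial array: [19, 20, 1, 6, 18]

arr[0]=19 > 18: no swap
arr[1]=20 > 18: no swap
arr[2]=1 <= 18: swap with position 0, array becomes [1, 20, 19, 6, 18]
arr[3]=6 <= 18: swap with position 1, array becomes [1, 6, 19, 20, 18]

Place pivot at position 2: [1, 6, 18, 20, 19]
Pivot position: 2

After partitioning with pivot 18, the array becomes [1, 6, 18, 20, 19]. The pivot is placed at index 2. All elements to the left of the pivot are <= 18, and all elements to the right are > 18.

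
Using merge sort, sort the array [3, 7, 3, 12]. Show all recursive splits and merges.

Merge sort trace:

Split: [3, 7, 3, 12] -> [3, 7] and [3, 12]
  Split: [3, 7] -> [3] and [7]
  Merge: [3] + [7] -> [3, 7]
  Split: [3, 12] -> [3] and [12]
  Merge: [3] + [12] -> [3, 12]
Merge: [3, 7] + [3, 12] -> [3, 3, 7, 12]

Final sorted array: [3, 3, 7, 12]

The merge sort proceeds by recursively splitting the array and merging sorted halves.
After all merges, the sorted array is [3, 3, 7, 12].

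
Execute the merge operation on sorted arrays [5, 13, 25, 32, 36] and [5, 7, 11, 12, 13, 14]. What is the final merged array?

Merging process:

Compare 5 vs 5: take 5 from left. Merged: [5]
Compare 13 vs 5: take 5 from right. Merged: [5, 5]
Compare 13 vs 7: take 7 from right. Merged: [5, 5, 7]
Compare 13 vs 11: take 11 from right. Merged: [5, 5, 7, 11]
Compare 13 vs 12: take 12 from right. Merged: [5, 5, 7, 11, 12]
Compare 13 vs 13: take 13 from left. Merged: [5, 5, 7, 11, 12, 13]
Compare 25 vs 13: take 13 from right. Merged: [5, 5, 7, 11, 12, 13, 13]
Compare 25 vs 14: take 14 from right. Merged: [5, 5, 7, 11, 12, 13, 13, 14]
Append remaining from left: [25, 32, 36]. Merged: [5, 5, 7, 11, 12, 13, 13, 14, 25, 32, 36]

Final merged array: [5, 5, 7, 11, 12, 13, 13, 14, 25, 32, 36]
Total comparisons: 8

The merged array is [5, 5, 7, 11, 12, 13, 13, 14, 25, 32, 36], requiring 8 comparisons. The merge step runs in O(n) time where n is the total number of elements.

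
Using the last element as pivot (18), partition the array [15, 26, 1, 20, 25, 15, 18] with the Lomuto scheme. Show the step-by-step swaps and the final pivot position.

Lomuto partition with pivot = 18:

Initial array: [15, 26, 1, 20, 25, 15, 18]

arr[0]=15 <= 18: swap with position 0, array becomes [15, 26, 1, 20, 25, 15, 18]
arr[1]=26 > 18: no swap
arr[2]=1 <= 18: swap with position 1, array becomes [15, 1, 26, 20, 25, 15, 18]
arr[3]=20 > 18: no swap
arr[4]=25 > 18: no swap
arr[5]=15 <= 18: swap with position 2, array becomes [15, 1, 15, 20, 25, 26, 18]

Place pivot at position 3: [15, 1, 15, 18, 25, 26, 20]
Pivot position: 3

After partitioning with pivot 18, the array becomes [15, 1, 15, 18, 25, 26, 20]. The pivot is placed at index 3. All elements to the left of the pivot are <= 18, and all elements to the right are > 18.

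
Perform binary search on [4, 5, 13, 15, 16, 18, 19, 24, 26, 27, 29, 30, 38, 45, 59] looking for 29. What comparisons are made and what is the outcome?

Binary search for 29 in [4, 5, 13, 15, 16, 18, 19, 24, 26, 27, 29, 30, 38, 45, 59]:

lo=0, hi=14, mid=7, arr[mid]=24 -> 24 < 29, search right half
lo=8, hi=14, mid=11, arr[mid]=30 -> 30 > 29, search left half
lo=8, hi=10, mid=9, arr[mid]=27 -> 27 < 29, search right half
lo=10, hi=10, mid=10, arr[mid]=29 -> Found target at index 10!

Binary search finds 29 at index 10 after 4 comparisons. The search repeatedly halves the search space by comparing with the middle element.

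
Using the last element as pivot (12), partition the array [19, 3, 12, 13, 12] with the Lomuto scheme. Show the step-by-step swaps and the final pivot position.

Lomuto partition with pivot = 12:

Initial array: [19, 3, 12, 13, 12]

arr[0]=19 > 12: no swap
arr[1]=3 <= 12: swap with position 0, array becomes [3, 19, 12, 13, 12]
arr[2]=12 <= 12: swap with position 1, array becomes [3, 12, 19, 13, 12]
arr[3]=13 > 12: no swap

Place pivot at position 2: [3, 12, 12, 13, 19]
Pivot position: 2

After partitioning with pivot 12, the array becomes [3, 12, 12, 13, 19]. The pivot is placed at index 2. All elements to the left of the pivot are <= 12, and all elements to the right are > 12.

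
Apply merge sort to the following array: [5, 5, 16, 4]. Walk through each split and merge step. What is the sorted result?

Merge sort trace:

Split: [5, 5, 16, 4] -> [5, 5] and [16, 4]
  Split: [5, 5] -> [5] and [5]
  Merge: [5] + [5] -> [5, 5]
  Split: [16, 4] -> [16] and [4]
  Merge: [16] + [4] -> [4, 16]
Merge: [5, 5] + [4, 16] -> [4, 5, 5, 16]

Final sorted array: [4, 5, 5, 16]

The merge sort proceeds by recursively splitting the array and merging sorted halves.
After all merges, the sorted array is [4, 5, 5, 16].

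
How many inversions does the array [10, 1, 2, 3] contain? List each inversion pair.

Finding inversions in [10, 1, 2, 3]:

(0, 1): arr[0]=10 > arr[1]=1
(0, 2): arr[0]=10 > arr[2]=2
(0, 3): arr[0]=10 > arr[3]=3

Total inversions: 3

The array has 3 inversion(s): (0,1), (0,2), (0,3). Each pair (i,j) satisfies i < j and arr[i] > arr[j].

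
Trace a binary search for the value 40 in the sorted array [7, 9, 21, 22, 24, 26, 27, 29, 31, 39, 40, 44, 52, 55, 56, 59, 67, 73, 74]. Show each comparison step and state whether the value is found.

Binary search for 40 in [7, 9, 21, 22, 24, 26, 27, 29, 31, 39, 40, 44, 52, 55, 56, 59, 67, 73, 74]:

lo=0, hi=18, mid=9, arr[mid]=39 -> 39 < 40, search right half
lo=10, hi=18, mid=14, arr[mid]=56 -> 56 > 40, search left half
lo=10, hi=13, mid=11, arr[mid]=44 -> 44 > 40, search left half
lo=10, hi=10, mid=10, arr[mid]=40 -> Found target at index 10!

Binary search finds 40 at index 10 after 4 comparisons. The search repeatedly halves the search space by comparing with the middle element.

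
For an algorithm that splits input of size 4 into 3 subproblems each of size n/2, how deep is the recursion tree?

For divide and conquer with division factor 2:

Problem sizes at each level:
Level 0: 4
Level 1: 2
Level 2: 1

The root is level 0 and the size-1 base case is level 2 (the tree spans levels 0 through 2, i.e. 3 levels counting the root), so the depth is the number of divisions: log_2(4) = 2

The recursion tree depth is log_2(4) = 2. At each level, the problem size is divided by 2, so it takes 2 divisions to reduce to a base case of size 1. The algorithm makes 3 recursive calls at each level.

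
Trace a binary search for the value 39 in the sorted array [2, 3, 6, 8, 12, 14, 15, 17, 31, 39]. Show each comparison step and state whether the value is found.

Binary search for 39 in [2, 3, 6, 8, 12, 14, 15, 17, 31, 39]:

lo=0, hi=9, mid=4, arr[mid]=12 -> 12 < 39, search right half
lo=5, hi=9, mid=7, arr[mid]=17 -> 17 < 39, search right half
lo=8, hi=9, mid=8, arr[mid]=31 -> 31 < 39, search right half
lo=9, hi=9, mid=9, arr[mid]=39 -> Found target at index 9!

Binary search finds 39 at index 9 after 4 comparisons. The search repeatedly halves the search space by comparing with the middle element.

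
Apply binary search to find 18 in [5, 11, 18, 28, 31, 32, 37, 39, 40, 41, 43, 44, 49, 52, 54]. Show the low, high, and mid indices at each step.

Binary search for 18 in [5, 11, 18, 28, 31, 32, 37, 39, 40, 41, 43, 44, 49, 52, 54]:

lo=0, hi=14, mid=7, arr[mid]=39 -> 39 > 18, search left half
lo=0, hi=6, mid=3, arr[mid]=28 -> 28 > 18, search left half
lo=0, hi=2, mid=1, arr[mid]=11 -> 11 < 18, search right half
lo=2, hi=2, mid=2, arr[mid]=18 -> Found target at index 2!

Binary search finds 18 at index 2 after 4 comparisons. The search repeatedly halves the search space by comparing with the middle element.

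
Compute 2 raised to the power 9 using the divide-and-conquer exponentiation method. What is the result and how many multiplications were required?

Computing 2^9 by squaring (build up from 2^1; each line after the first costs one multiplication):

2^1 = 2
2^2 = (2^1)^2 = 2^2 = 4
2^4 = (2^2)^2 = 4^2 = 16
2^8 = (2^4)^2 = 16^2 = 256
2^9 = 2 * 2^8 = 2 * 256 = 512

Result: 512
Multiplications needed: 4 (4 lines after 2^1)

2^9 = 512. Using exponentiation by squaring, this requires 4 multiplications. The key idea: if the exponent is even, square the half-power; if odd, multiply by the base once.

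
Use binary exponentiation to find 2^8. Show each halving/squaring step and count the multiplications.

Computing 2^8 by squaring (build up from 2^1; each line after the first costs one multiplication):

2^1 = 2
2^2 = (2^1)^2 = 2^2 = 4
2^4 = (2^2)^2 = 4^2 = 16
2^8 = (2^4)^2 = 16^2 = 256

Result: 256
Multiplications needed: 3 (3 lines after 2^1)

2^8 = 256. Using exponentiation by squaring, this requires 3 multiplications. The key idea: if the exponent is even, square the half-power; if odd, multiply by the base once.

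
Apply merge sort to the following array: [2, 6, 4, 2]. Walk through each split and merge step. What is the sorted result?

Merge sort trace:

Split: [2, 6, 4, 2] -> [2, 6] and [4, 2]
  Split: [2, 6] -> [2] and [6]
  Merge: [2] + [6] -> [2, 6]
  Split: [4, 2] -> [4] and [2]
  Merge: [4] + [2] -> [2, 4]
Merge: [2, 6] + [2, 4] -> [2, 2, 4, 6]

Final sorted array: [2, 2, 4, 6]

The merge sort proceeds by recursively splitting the array and merging sorted halves.
After all merges, the sorted array is [2, 2, 4, 6].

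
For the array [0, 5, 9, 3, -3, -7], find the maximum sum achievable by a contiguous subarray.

Using Kadane's algorithm on [0, 5, 9, 3, -3, -7]:

Scanning through the array:
Position 1 (value 5): max_ending_here = 5, max_so_far = 5
Position 2 (value 9): max_ending_here = 14, max_so_far = 14
Position 3 (value 3): max_ending_here = 17, max_so_far = 17
Position 4 (value -3): max_ending_here = 14, max_so_far = 17
Position 5 (value -7): max_ending_here = 7, max_so_far = 17

Maximum subarray: [0, 5, 9, 3]
Maximum sum: 17

The maximum subarray is [0, 5, 9, 3] with sum 17. This subarray runs from index 0 to index 3.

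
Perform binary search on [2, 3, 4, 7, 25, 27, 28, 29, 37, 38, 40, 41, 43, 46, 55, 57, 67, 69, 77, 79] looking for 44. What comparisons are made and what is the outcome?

Binary search for 44 in [2, 3, 4, 7, 25, 27, 28, 29, 37, 38, 40, 41, 43, 46, 55, 57, 67, 69, 77, 79]:

lo=0, hi=19, mid=9, arr[mid]=38 -> 38 < 44, search right half
lo=10, hi=19, mid=14, arr[mid]=55 -> 55 > 44, search left half
lo=10, hi=13, mid=11, arr[mid]=41 -> 41 < 44, search right half
lo=12, hi=13, mid=12, arr[mid]=43 -> 43 < 44, search right half
lo=13, hi=13, mid=13, arr[mid]=46 -> 46 > 44, search left half
lo=13 > hi=12, target 44 not found

Binary search determines that 44 is not in the array after 5 comparisons. The search space was exhausted without finding the target.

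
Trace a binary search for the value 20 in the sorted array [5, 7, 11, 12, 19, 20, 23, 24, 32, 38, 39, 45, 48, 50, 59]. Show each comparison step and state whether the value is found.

Binary search for 20 in [5, 7, 11, 12, 19, 20, 23, 24, 32, 38, 39, 45, 48, 50, 59]:

lo=0, hi=14, mid=7, arr[mid]=24 -> 24 > 20, search left half
lo=0, hi=6, mid=3, arr[mid]=12 -> 12 < 20, search right half
lo=4, hi=6, mid=5, arr[mid]=20 -> Found target at index 5!

Binary search finds 20 at index 5 after 3 comparisons. The search repeatedly halves the search space by comparing with the middle element.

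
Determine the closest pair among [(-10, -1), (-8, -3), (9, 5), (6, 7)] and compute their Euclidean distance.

Computing all pairwise distances among 4 points:

d((-10, -1), (-8, -3)) = 2.8284 <-- minimum
d((-10, -1), (9, 5)) = 19.9249
d((-10, -1), (6, 7)) = 17.8885
d((-8, -3), (9, 5)) = 18.7883
d((-8, -3), (6, 7)) = 17.2047
d((9, 5), (6, 7)) = 3.6056

Closest pair: (-10, -1) and (-8, -3) with distance 2.8284

The closest pair is (-10, -1) and (-8, -3) with Euclidean distance 2.8284. For 4 points, brute-force pairwise comparison is shown above. For large n, the divide-and-conquer algorithm (sort by x, recurse on halves, check the dividing strip) achieves O(n log n).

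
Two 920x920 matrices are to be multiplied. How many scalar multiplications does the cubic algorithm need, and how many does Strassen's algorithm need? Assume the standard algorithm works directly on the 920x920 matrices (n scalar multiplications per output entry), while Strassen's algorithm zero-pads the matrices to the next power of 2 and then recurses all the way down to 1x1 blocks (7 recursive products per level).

Matrix multiplication for 920x920 matrices:

Strassen's algorithm requires power-of-2 dimensions. Pad 920x920 to 1024x1024 (next power of 2).

Standard algorithm: 920^3 = 778688000 multiplications
Strassen's algorithm: 7^(log2(1024)) = 7^10 = 282475249 multiplications
Savings: 778688000 - 282475249 = 496212751 multiplications

Standard: 778688000 multiplications (920^3). Strassen: 282475249 multiplications (7^10, after padding to 1024x1024). Strassen reduces 8 recursive multiplications to 7 at each level.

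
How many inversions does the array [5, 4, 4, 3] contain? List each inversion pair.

Finding inversions in [5, 4, 4, 3]:

(0, 1): arr[0]=5 > arr[1]=4
(0, 2): arr[0]=5 > arr[2]=4
(0, 3): arr[0]=5 > arr[3]=3
(1, 3): arr[1]=4 > arr[3]=3
(2, 3): arr[2]=4 > arr[3]=3

Total inversions: 5

The array has 5 inversion(s): (0,1), (0,2), (0,3), (1,3), (2,3). Each pair (i,j) satisfies i < j and arr[i] > arr[j].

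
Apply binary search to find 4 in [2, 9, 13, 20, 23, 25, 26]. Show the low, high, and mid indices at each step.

Binary search for 4 in [2, 9, 13, 20, 23, 25, 26]:

lo=0, hi=6, mid=3, arr[mid]=20 -> 20 > 4, search left half
lo=0, hi=2, mid=1, arr[mid]=9 -> 9 > 4, search left half
lo=0, hi=0, mid=0, arr[mid]=2 -> 2 < 4, search right half
lo=1 > hi=0, target 4 not found

Binary search determines that 4 is not in the array after 3 comparisons. The search space was exhausted without finding the target.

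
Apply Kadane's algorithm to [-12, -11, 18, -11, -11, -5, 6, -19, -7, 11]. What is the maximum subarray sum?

Using Kadane's algorithm on [-12, -11, 18, -11, -11, -5, 6, -19, -7, 11]:

Scanning through the array:
Position 1 (value -11): max_ending_here = -11, max_so_far = -11
Position 2 (value 18): max_ending_here = 18, max_so_far = 18
Position 3 (value -11): max_ending_here = 7, max_so_far = 18
Position 4 (value -11): max_ending_here = -4, max_so_far = 18
Position 5 (value -5): max_ending_here = -5, max_so_far = 18
Position 6 (value 6): max_ending_here = 6, max_so_far = 18
Position 7 (value -19): max_ending_here = -13, max_so_far = 18
Position 8 (value -7): max_ending_here = -7, max_so_far = 18
Position 9 (value 11): max_ending_here = 11, max_so_far = 18

Maximum subarray: [18]
Maximum sum: 18

The maximum subarray is [18] with sum 18. This subarray runs from index 2 to index 2.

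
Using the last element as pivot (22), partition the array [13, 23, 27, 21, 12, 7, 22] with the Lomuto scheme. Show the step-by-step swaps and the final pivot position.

Lomuto partition with pivot = 22:

Initial array: [13, 23, 27, 21, 12, 7, 22]

arr[0]=13 <= 22: swap with position 0, array becomes [13, 23, 27, 21, 12, 7, 22]
arr[1]=23 > 22: no swap
arr[2]=27 > 22: no swap
arr[3]=21 <= 22: swap with position 1, array becomes [13, 21, 27, 23, 12, 7, 22]
arr[4]=12 <= 22: swap with position 2, array becomes [13, 21, 12, 23, 27, 7, 22]
arr[5]=7 <= 22: swap with position 3, array becomes [13, 21, 12, 7, 27, 23, 22]

Place pivot at position 4: [13, 21, 12, 7, 22, 23, 27]
Pivot position: 4

After partitioning with pivot 22, the array becomes [13, 21, 12, 7, 22, 23, 27]. The pivot is placed at index 4. All elements to the left of the pivot are <= 22, and all elements to the right are > 22.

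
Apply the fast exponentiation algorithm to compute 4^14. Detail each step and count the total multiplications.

Computing 4^14 by squaring (build up from 4^1; each line after the first costs one multiplication):

4^1 = 4
4^2 = (4^1)^2 = 4^2 = 16
4^3 = 4 * 4^2 = 4 * 16 = 64
4^6 = (4^3)^2 = 64^2 = 4096
4^7 = 4 * 4^6 = 4 * 4096 = 16384
4^14 = (4^7)^2 = 16384^2 = 268435456

Result: 268435456
Multiplications needed: 5 (5 lines after 4^1)

4^14 = 268435456. Using exponentiation by squaring, this requires 5 multiplications. The key idea: if the exponent is even, square the half-power; if odd, multiply by the base once.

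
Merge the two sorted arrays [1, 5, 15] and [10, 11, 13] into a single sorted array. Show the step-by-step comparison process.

Merging process:

Compare 1 vs 10: take 1 from left. Merged: [1]
Compare 5 vs 10: take 5 from left. Merged: [1, 5]
Compare 15 vs 10: take 10 from right. Merged: [1, 5, 10]
Compare 15 vs 11: take 11 from right. Merged: [1, 5, 10, 11]
Compare 15 vs 13: take 13 from right. Merged: [1, 5, 10, 11, 13]
Append remaining from left: [15]. Merged: [1, 5, 10, 11, 13, 15]

Final merged array: [1, 5, 10, 11, 13, 15]
Total comparisons: 5

The merged array is [1, 5, 10, 11, 13, 15], requiring 5 comparisons. The merge step runs in O(n) time where n is the total number of elements.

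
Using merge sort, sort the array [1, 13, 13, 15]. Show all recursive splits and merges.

Merge sort trace:

Split: [1, 13, 13, 15] -> [1, 13] and [13, 15]
  Split: [1, 13] -> [1] and [13]
  Merge: [1] + [13] -> [1, 13]
  Split: [13, 15] -> [13] and [15]
  Merge: [13] + [15] -> [13, 15]
Merge: [1, 13] + [13, 15] -> [1, 13, 13, 15]

Final sorted array: [1, 13, 13, 15]

The merge sort proceeds by recursively splitting the array and merging sorted halves.
After all merges, the sorted array is [1, 13, 13, 15].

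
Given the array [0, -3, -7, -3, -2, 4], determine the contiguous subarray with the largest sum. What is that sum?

Using Kadane's algorithm on [0, -3, -7, -3, -2, 4]:

Scanning through the array:
Position 1 (value -3): max_ending_here = -3, max_so_far = 0
Position 2 (value -7): max_ending_here = -7, max_so_far = 0
Position 3 (value -3): max_ending_here = -3, max_so_far = 0
Position 4 (value -2): max_ending_here = -2, max_so_far = 0
Position 5 (value 4): max_ending_here = 4, max_so_far = 4

Maximum subarray: [4]
Maximum sum: 4

The maximum subarray is [4] with sum 4. This subarray runs from index 5 to index 5.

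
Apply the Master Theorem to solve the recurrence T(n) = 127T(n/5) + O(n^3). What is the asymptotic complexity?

Master Theorem for T(n) = 127T(n/5) + O(n^3):

a = 127, b = 5, c = 3
log_b(a) = log_5(127) = 3.0099

Case 1: c = 3 < log_5(127) = 3.0099
T(n) = O(n^(log_5 127))

For T(n) = 127T(n/5) + O(n^3): log_5(127) = 3.0099. This is Case 1 of the Master Theorem (c < log_b(a), work dominated by leaves), giving O(n^(log_5 127)).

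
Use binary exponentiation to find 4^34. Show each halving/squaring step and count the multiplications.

Computing 4^34 by squaring (build up from 4^1; each line after the first costs one multiplication):

4^1 = 4
4^2 = (4^1)^2 = 4^2 = 16
4^4 = (4^2)^2 = 16^2 = 256
4^8 = (4^4)^2 = 256^2 = 65536
4^16 = (4^8)^2 = 65536^2 = 4294967296
4^17 = 4 * 4^16 = 4 * 4294967296 = 17179869184
4^34 = (4^17)^2 = 17179869184^2 = 295147905179352825856

Result: 295147905179352825856
Multiplications needed: 6 (6 lines after 4^1)

4^34 = 295147905179352825856. Using exponentiation by squaring, this requires 6 multiplications. The key idea: if the exponent is even, square the half-power; if odd, multiply by the base once.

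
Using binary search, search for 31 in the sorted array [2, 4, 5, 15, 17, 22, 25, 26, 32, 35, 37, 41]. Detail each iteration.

Binary search for 31 in [2, 4, 5, 15, 17, 22, 25, 26, 32, 35, 37, 41]:

lo=0, hi=11, mid=5, arr[mid]=22 -> 22 < 31, search right half
lo=6, hi=11, mid=8, arr[mid]=32 -> 32 > 31, search left half
lo=6, hi=7, mid=6, arr[mid]=25 -> 25 < 31, search right half
lo=7, hi=7, mid=7, arr[mid]=26 -> 26 < 31, search right half
lo=8 > hi=7, target 31 not found

Binary search determines that 31 is not in the array after 4 comparisons. The search space was exhausted without finding the target.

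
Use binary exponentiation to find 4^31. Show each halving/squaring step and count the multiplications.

Computing 4^31 by squaring (build up from 4^1; each line after the first costs one multiplication):

4^1 = 4
4^2 = (4^1)^2 = 4^2 = 16
4^3 = 4 * 4^2 = 4 * 16 = 64
4^6 = (4^3)^2 = 64^2 = 4096
4^7 = 4 * 4^6 = 4 * 4096 = 16384
4^14 = (4^7)^2 = 16384^2 = 268435456
4^15 = 4 * 4^14 = 4 * 268435456 = 1073741824
4^30 = (4^15)^2 = 1073741824^2 = 1152921504606846976
4^31 = 4 * 4^30 = 4 * 1152921504606846976 = 4611686018427387904

Result: 4611686018427387904
Multiplications needed: 8 (8 lines after 4^1)

4^31 = 4611686018427387904. Using exponentiation by squaring, this requires 8 multiplications. The key idea: if the exponent is even, square the half-power; if odd, multiply by the base once.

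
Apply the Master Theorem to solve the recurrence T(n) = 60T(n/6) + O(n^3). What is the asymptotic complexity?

Master Theorem for T(n) = 60T(n/6) + O(n^3):

a = 60, b = 6, c = 3
log_b(a) = log_6(60) = 2.2851

Case 3: c = 3 > log_6(60) = 2.2851
T(n) = O(n^3) = O(n^3)

For T(n) = 60T(n/6) + O(n^3): log_6(60) = 2.2851. This is Case 3 of the Master Theorem (c > log_b(a), work dominated by root), giving O(n^3).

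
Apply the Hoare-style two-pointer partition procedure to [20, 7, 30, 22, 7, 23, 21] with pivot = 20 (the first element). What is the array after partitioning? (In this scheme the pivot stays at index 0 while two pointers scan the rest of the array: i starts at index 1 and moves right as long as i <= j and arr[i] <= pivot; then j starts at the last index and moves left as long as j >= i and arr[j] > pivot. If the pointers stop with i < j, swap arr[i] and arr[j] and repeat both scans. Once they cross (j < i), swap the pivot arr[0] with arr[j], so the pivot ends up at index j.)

Hoare-style two-pointer partition with pivot = 20:

Initial array: [20, 7, 30, 22, 7, 23, 21]

Pointers start at i = 1, j = 6.
i stops at index 2 (arr[2]=30 > 20), j stops at index 4 (arr[4]=7 <= 20): swap arr[2] and arr[4], array becomes [20, 7, 7, 22, 30, 23, 21]
i ends at 3, j ends at 2: the pointers have crossed (j < i), so scanning stops.

Swap pivot arr[0] with arr[2] to place pivot at position 2: [7, 7, 20, 22, 30, 23, 21]
Pivot position: 2

After partitioning with pivot 20, the array becomes [7, 7, 20, 22, 30, 23, 21]. The pivot is placed at index 2. All elements to the left of the pivot are <= 20, and all elements to the right are > 20.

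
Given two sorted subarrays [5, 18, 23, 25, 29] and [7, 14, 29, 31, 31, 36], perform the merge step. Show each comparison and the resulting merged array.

Merging process:

Compare 5 vs 7: take 5 from left. Merged: [5]
Compare 18 vs 7: take 7 from right. Merged: [5, 7]
Compare 18 vs 14: take 14 from right. Merged: [5, 7, 14]
Compare 18 vs 29: take 18 from left. Merged: [5, 7, 14, 18]
Compare 23 vs 29: take 23 from left. Merged: [5, 7, 14, 18, 23]
Compare 25 vs 29: take 25 from left. Merged: [5, 7, 14, 18, 23, 25]
Compare 29 vs 29: take 29 from left. Merged: [5, 7, 14, 18, 23, 25, 29]
Append remaining from right: [29, 31, 31, 36]. Merged: [5, 7, 14, 18, 23, 25, 29, 29, 31, 31, 36]

Final merged array: [5, 7, 14, 18, 23, 25, 29, 29, 31, 31, 36]
Total comparisons: 7

The merged array is [5, 7, 14, 18, 23, 25, 29, 29, 31, 31, 36], requiring 7 comparisons. The merge step runs in O(n) time where n is the total number of elements.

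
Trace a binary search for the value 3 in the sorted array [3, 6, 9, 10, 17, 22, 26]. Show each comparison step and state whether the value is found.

Binary search for 3 in [3, 6, 9, 10, 17, 22, 26]:

lo=0, hi=6, mid=3, arr[mid]=10 -> 10 > 3, search left half
lo=0, hi=2, mid=1, arr[mid]=6 -> 6 > 3, search left half
lo=0, hi=0, mid=0, arr[mid]=3 -> Found target at index 0!

Binary search finds 3 at index 0 after 3 comparisons. The search repeatedly halves the search space by comparing with the middle element.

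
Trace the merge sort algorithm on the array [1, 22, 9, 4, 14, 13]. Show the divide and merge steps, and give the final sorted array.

Merge sort trace:

Split: [1, 22, 9, 4, 14, 13] -> [1, 22, 9] and [4, 14, 13]
  Split: [1, 22, 9] -> [1] and [22, 9]
    Split: [22, 9] -> [22] and [9]
    Merge: [22] + [9] -> [9, 22]
  Merge: [1] + [9, 22] -> [1, 9, 22]
  Split: [4, 14, 13] -> [4] and [14, 13]
    Split: [14, 13] -> [14] and [13]
    Merge: [14] + [13] -> [13, 14]
  Merge: [4] + [13, 14] -> [4, 13, 14]
Merge: [1, 9, 22] + [4, 13, 14] -> [1, 4, 9, 13, 14, 22]

Final sorted array: [1, 4, 9, 13, 14, 22]

The merge sort proceeds by recursively splitting the array and merging sorted halves.
After all merges, the sorted array is [1, 4, 9, 13, 14, 22].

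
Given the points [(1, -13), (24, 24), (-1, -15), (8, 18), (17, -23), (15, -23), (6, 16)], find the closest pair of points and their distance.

Computing all pairwise distances among 7 points:

d((1, -13), (24, 24)) = 43.566
d((1, -13), (-1, -15)) = 2.8284
d((1, -13), (8, 18)) = 31.7805
d((1, -13), (17, -23)) = 18.868
d((1, -13), (15, -23)) = 17.2047
d((1, -13), (6, 16)) = 29.4279
d((24, 24), (-1, -15)) = 46.3249
d((24, 24), (8, 18)) = 17.088
d((24, 24), (17, -23)) = 47.5184
d((24, 24), (15, -23)) = 47.8539
d((24, 24), (6, 16)) = 19.6977
d((-1, -15), (8, 18)) = 34.2053
d((-1, -15), (17, -23)) = 19.6977
d((-1, -15), (15, -23)) = 17.8885
d((-1, -15), (6, 16)) = 31.7805
d((8, 18), (17, -23)) = 41.9762
d((8, 18), (15, -23)) = 41.5933
d((8, 18), (6, 16)) = 2.8284
d((17, -23), (15, -23)) = 2.0 <-- minimum
d((17, -23), (6, 16)) = 40.5216
d((15, -23), (6, 16)) = 40.025

Closest pair: (17, -23) and (15, -23) with distance 2.0

The closest pair is (17, -23) and (15, -23) with Euclidean distance 2.0. For 7 points, brute-force pairwise comparison is shown above. For large n, the divide-and-conquer algorithm (sort by x, recurse on halves, check the dividing strip) achieves O(n log n).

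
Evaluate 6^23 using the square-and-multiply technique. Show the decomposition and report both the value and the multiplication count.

Computing 6^23 by squaring (build up from 6^1; each line after the first costs one multiplication):

6^1 = 6
6^2 = (6^1)^2 = 6^2 = 36
6^4 = (6^2)^2 = 36^2 = 1296
6^5 = 6 * 6^4 = 6 * 1296 = 7776
6^10 = (6^5)^2 = 7776^2 = 60466176
6^11 = 6 * 6^10 = 6 * 60466176 = 362797056
6^22 = (6^11)^2 = 362797056^2 = 131621703842267136
6^23 = 6 * 6^22 = 6 * 131621703842267136 = 789730223053602816

Result: 789730223053602816
Multiplications needed: 7 (7 lines after 6^1)

6^23 = 789730223053602816. Using exponentiation by squaring, this requires 7 multiplications. The key idea: if the exponent is even, square the half-power; if odd, multiply by the base once.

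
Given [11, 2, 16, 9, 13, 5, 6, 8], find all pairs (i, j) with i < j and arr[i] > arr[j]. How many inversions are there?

Finding inversions in [11, 2, 16, 9, 13, 5, 6, 8]:

(0, 1): arr[0]=11 > arr[1]=2
(0, 3): arr[0]=11 > arr[3]=9
(0, 5): arr[0]=11 > arr[5]=5
(0, 6): arr[0]=11 > arr[6]=6
(0, 7): arr[0]=11 > arr[7]=8
(2, 3): arr[2]=16 > arr[3]=9
(2, 4): arr[2]=16 > arr[4]=13
(2, 5): arr[2]=16 > arr[5]=5
(2, 6): arr[2]=16 > arr[6]=6
(2, 7): arr[2]=16 > arr[7]=8
(3, 5): arr[3]=9 > arr[5]=5
(3, 6): arr[3]=9 > arr[6]=6
(3, 7): arr[3]=9 > arr[7]=8
(4, 5): arr[4]=13 > arr[5]=5
(4, 6): arr[4]=13 > arr[6]=6
(4, 7): arr[4]=13 > arr[7]=8

Total inversions: 16

The array has 16 inversion(s): (0,1), (0,3), (0,5), (0,6), (0,7), (2,3), (2,4), (2,5), (2,6), (2,7), (3,5), (3,6), (3,7), (4,5), (4,6), (4,7). Each pair (i,j) satisfies i < j and arr[i] > arr[j].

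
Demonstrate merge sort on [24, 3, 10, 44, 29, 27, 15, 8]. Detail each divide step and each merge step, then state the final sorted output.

Merge sort trace:

Split: [24, 3, 10, 44, 29, 27, 15, 8] -> [24, 3, 10, 44] and [29, 27, 15, 8]
  Split: [24, 3, 10, 44] -> [24, 3] and [10, 44]
    Split: [24, 3] -> [24] and [3]
    Merge: [24] + [3] -> [3, 24]
    Split: [10, 44] -> [10] and [44]
    Merge: [10] + [44] -> [10, 44]
  Merge: [3, 24] + [10, 44] -> [3, 10, 24, 44]
  Split: [29, 27, 15, 8] -> [29, 27] and [15, 8]
    Split: [29, 27] -> [29] and [27]
    Merge: [29] + [27] -> [27, 29]
    Split: [15, 8] -> [15] and [8]
    Merge: [15] + [8] -> [8, 15]
  Merge: [27, 29] + [8, 15] -> [8, 15, 27, 29]
Merge: [3, 10, 24, 44] + [8, 15, 27, 29] -> [3, 8, 10, 15, 24, 27, 29, 44]

Final sorted array: [3, 8, 10, 15, 24, 27, 29, 44]

The merge sort proceeds by recursively splitting the array and merging sorted halves.
After all merges, the sorted array is [3, 8, 10, 15, 24, 27, 29, 44].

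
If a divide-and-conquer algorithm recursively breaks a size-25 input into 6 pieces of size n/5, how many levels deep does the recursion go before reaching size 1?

For divide and conquer with division factor 5:

Problem sizes at each level:
Level 0: 25
Level 1: 5
Level 2: 1

The root is level 0 and the size-1 base case is level 2 (the tree spans levels 0 through 2, i.e. 3 levels counting the root), so the depth is the number of divisions: log_5(25) = 2

The recursion tree depth is log_5(25) = 2. At each level, the problem size is divided by 5, so it takes 2 divisions to reduce to a base case of size 1. The algorithm makes 6 recursive calls at each level.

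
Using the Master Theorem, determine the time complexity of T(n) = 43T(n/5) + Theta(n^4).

Master Theorem for T(n) = 43T(n/5) + O(n^4):

a = 43, b = 5, c = 4
log_b(a) = log_5(43) = 2.3370

Case 3: c = 4 > log_5(43) = 2.3370
T(n) = O(n^4) = O(n^4)

For T(n) = 43T(n/5) + O(n^4): log_5(43) = 2.3370. This is Case 3 of the Master Theorem (c > log_b(a), work dominated by root), giving O(n^4).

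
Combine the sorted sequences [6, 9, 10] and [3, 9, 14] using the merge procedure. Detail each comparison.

Merging process:

Compare 6 vs 3: take 3 from right. Merged: [3]
Compare 6 vs 9: take 6 from left. Merged: [3, 6]
Compare 9 vs 9: take 9 from left. Merged: [3, 6, 9]
Compare 10 vs 9: take 9 from right. Merged: [3, 6, 9, 9]
Compare 10 vs 14: take 10 from left. Merged: [3, 6, 9, 9, 10]
Append remaining from right: [14]. Merged: [3, 6, 9, 9, 10, 14]

Final merged array: [3, 6, 9, 9, 10, 14]
Total comparisons: 5

The merged array is [3, 6, 9, 9, 10, 14], requiring 5 comparisons. The merge step runs in O(n) time where n is the total number of elements.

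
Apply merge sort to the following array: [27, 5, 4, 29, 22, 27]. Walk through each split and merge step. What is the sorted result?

Merge sort trace:

Split: [27, 5, 4, 29, 22, 27] -> [27, 5, 4] and [29, 22, 27]
  Split: [27, 5, 4] -> [27] and [5, 4]
    Split: [5, 4] -> [5] and [4]
    Merge: [5] + [4] -> [4, 5]
  Merge: [27] + [4, 5] -> [4, 5, 27]
  Split: [29, 22, 27] -> [29] and [22, 27]
    Split: [22, 27] -> [22] and [27]
    Merge: [22] + [27] -> [22, 27]
  Merge: [29] + [22, 27] -> [22, 27, 29]
Merge: [4, 5, 27] + [22, 27, 29] -> [4, 5, 22, 27, 27, 29]

Final sorted array: [4, 5, 22, 27, 27, 29]

The merge sort proceeds by recursively splitting the array and merging sorted halves.
After all merges, the sorted array is [4, 5, 22, 27, 27, 29].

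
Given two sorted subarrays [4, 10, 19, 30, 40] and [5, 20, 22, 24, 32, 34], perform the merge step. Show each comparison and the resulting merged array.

Merging process:

Compare 4 vs 5: take 4 from left. Merged: [4]
Compare 10 vs 5: take 5 from right. Merged: [4, 5]
Compare 10 vs 20: take 10 from left. Merged: [4, 5, 10]
Compare 19 vs 20: take 19 from left. Merged: [4, 5, 10, 19]
Compare 30 vs 20: take 20 from right. Merged: [4, 5, 10, 19, 20]
Compare 30 vs 22: take 22 from right. Merged: [4, 5, 10, 19, 20, 22]
Compare 30 vs 24: take 24 from right. Merged: [4, 5, 10, 19, 20, 22, 24]
Compare 30 vs 32: take 30 from left. Merged: [4, 5, 10, 19, 20, 22, 24, 30]
Compare 40 vs 32: take 32 from right. Merged: [4, 5, 10, 19, 20, 22, 24, 30, 32]
Compare 40 vs 34: take 34 from right. Merged: [4, 5, 10, 19, 20, 22, 24, 30, 32, 34]
Append remaining from left: [40]. Merged: [4, 5, 10, 19, 20, 22, 24, 30, 32, 34, 40]

Final merged array: [4, 5, 10, 19, 20, 22, 24, 30, 32, 34, 40]
Total comparisons: 10

The merged array is [4, 5, 10, 19, 20, 22, 24, 30, 32, 34, 40], requiring 10 comparisons. The merge step runs in O(n) time where n is the total number of elements.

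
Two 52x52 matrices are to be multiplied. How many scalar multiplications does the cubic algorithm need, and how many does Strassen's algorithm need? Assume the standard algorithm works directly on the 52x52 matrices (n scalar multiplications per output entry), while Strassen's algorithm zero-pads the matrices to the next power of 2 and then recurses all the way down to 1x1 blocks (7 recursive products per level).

Matrix multiplication for 52x52 matrices:

Strassen's algorithm requires power-of-2 dimensions. Pad 52x52 to 64x64 (next power of 2).

Standard algorithm: 52^3 = 140608 multiplications
Strassen's algorithm: 7^(log2(64)) = 7^6 = 117649 multiplications
Savings: 140608 - 117649 = 22959 multiplications

Standard: 140608 multiplications (52^3). Strassen: 117649 multiplications (7^6, after padding to 64x64). Strassen reduces 8 recursive multiplications to 7 at each level.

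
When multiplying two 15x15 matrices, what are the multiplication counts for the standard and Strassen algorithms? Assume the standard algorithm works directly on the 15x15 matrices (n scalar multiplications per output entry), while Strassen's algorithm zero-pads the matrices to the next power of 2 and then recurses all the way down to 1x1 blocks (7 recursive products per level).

Matrix multiplication for 15x15 matrices:

Strassen's algorithm requires power-of-2 dimensions. Pad 15x15 to 16x16 (next power of 2).

Standard algorithm: 15^3 = 3375 multiplications
Strassen's algorithm: 7^(log2(16)) = 7^4 = 2401 multiplications
Savings: 3375 - 2401 = 974 multiplications

Standard: 3375 multiplications (15^3). Strassen: 2401 multiplications (7^4, after padding to 16x16). Strassen reduces 8 recursive multiplications to 7 at each level.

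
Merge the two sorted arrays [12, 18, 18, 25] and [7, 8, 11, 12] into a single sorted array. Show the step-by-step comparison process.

Merging process:

Compare 12 vs 7: take 7 from right. Merged: [7]
Compare 12 vs 8: take 8 from right. Merged: [7, 8]
Compare 12 vs 11: take 11 from right. Merged: [7, 8, 11]
Compare 12 vs 12: take 12 from left. Merged: [7, 8, 11, 12]
Compare 18 vs 12: take 12 from right. Merged: [7, 8, 11, 12, 12]
Append remaining from left: [18, 18, 25]. Merged: [7, 8, 11, 12, 12, 18, 18, 25]

Final merged array: [7, 8, 11, 12, 12, 18, 18, 25]
Total comparisons: 5

The merged array is [7, 8, 11, 12, 12, 18, 18, 25], requiring 5 comparisons. The merge step runs in O(n) time where n is the total number of elements.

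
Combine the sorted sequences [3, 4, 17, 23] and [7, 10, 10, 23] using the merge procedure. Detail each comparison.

Merging process:

Compare 3 vs 7: take 3 from left. Merged: [3]
Compare 4 vs 7: take 4 from left. Merged: [3, 4]
Compare 17 vs 7: take 7 from right. Merged: [3, 4, 7]
Compare 17 vs 10: take 10 from right. Merged: [3, 4, 7, 10]
Compare 17 vs 10: take 10 from right. Merged: [3, 4, 7, 10, 10]
Compare 17 vs 23: take 17 from left. Merged: [3, 4, 7, 10, 10, 17]
Compare 23 vs 23: take 23 from left. Merged: [3, 4, 7, 10, 10, 17, 23]
Append remaining from right: [23]. Merged: [3, 4, 7, 10, 10, 17, 23, 23]

Final merged array: [3, 4, 7, 10, 10, 17, 23, 23]
Total comparisons: 7

The merged array is [3, 4, 7, 10, 10, 17, 23, 23], requiring 7 comparisons. The merge step runs in O(n) time where n is the total number of elements.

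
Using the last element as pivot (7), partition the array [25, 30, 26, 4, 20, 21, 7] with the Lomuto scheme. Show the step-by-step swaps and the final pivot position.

Lomuto partition with pivot = 7:

Initial array: [25, 30, 26, 4, 20, 21, 7]

arr[0]=25 > 7: no swap
arr[1]=30 > 7: no swap
arr[2]=26 > 7: no swap
arr[3]=4 <= 7: swap with position 0, array becomes [4, 30, 26, 25, 20, 21, 7]
arr[4]=20 > 7: no swap
arr[5]=21 > 7: no swap

Place pivot at position 1: [4, 7, 26, 25, 20, 21, 30]
Pivot position: 1

After partitioning with pivot 7, the array becomes [4, 7, 26, 25, 20, 21, 30]. The pivot is placed at index 1. All elements to the left of the pivot are <= 7, and all elements to the right are > 7.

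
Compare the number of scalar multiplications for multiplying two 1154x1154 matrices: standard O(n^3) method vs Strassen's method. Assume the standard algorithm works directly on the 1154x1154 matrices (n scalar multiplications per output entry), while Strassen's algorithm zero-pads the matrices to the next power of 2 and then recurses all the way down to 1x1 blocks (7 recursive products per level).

Matrix multiplication for 1154x1154 matrices:

Strassen's algorithm requires power-of-2 dimensions. Pad 1154x1154 to 2048x2048 (next power of 2).

Standard algorithm: 1154^3 = 1536800264 multiplications
Strassen's algorithm: 7^(log2(2048)) = 7^11 = 1977326743 multiplications
Difference: 1536800264 - 1977326743 = -440526479 (Strassen uses MORE here due to padding overhead — for small or just-over-power-of-2 n, padding can outweigh the per-level savings)

Standard: 1536800264 multiplications (1154^3). Strassen: 1977326743 multiplications (7^11, after padding to 2048x2048). Strassen reduces 8 recursive multiplications to 7 at each level.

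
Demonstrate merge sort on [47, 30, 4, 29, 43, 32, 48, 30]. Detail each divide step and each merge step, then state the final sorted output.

Merge sort trace:

Split: [47, 30, 4, 29, 43, 32, 48, 30] -> [47, 30, 4, 29] and [43, 32, 48, 30]
  Split: [47, 30, 4, 29] -> [47, 30] and [4, 29]
    Split: [47, 30] -> [47] and [30]
    Merge: [47] + [30] -> [30, 47]
    Split: [4, 29] -> [4] and [29]
    Merge: [4] + [29] -> [4, 29]
  Merge: [30, 47] + [4, 29] -> [4, 29, 30, 47]
  Split: [43, 32, 48, 30] -> [43, 32] and [48, 30]
    Split: [43, 32] -> [43] and [32]
    Merge: [43] + [32] -> [32, 43]
    Split: [48, 30] -> [48] and [30]
    Merge: [48] + [30] -> [30, 48]
  Merge: [32, 43] + [30, 48] -> [30, 32, 43, 48]
Merge: [4, 29, 30, 47] + [30, 32, 43, 48] -> [4, 29, 30, 30, 32, 43, 47, 48]

Final sorted array: [4, 29, 30, 30, 32, 43, 47, 48]

The merge sort proceeds by recursively splitting the array and merging sorted halves.
After all merges, the sorted array is [4, 29, 30, 30, 32, 43, 47, 48].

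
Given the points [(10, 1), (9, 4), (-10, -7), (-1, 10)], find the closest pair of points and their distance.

Computing all pairwise distances among 4 points:

d((10, 1), (9, 4)) = 3.1623 <-- minimum
d((10, 1), (-10, -7)) = 21.5407
d((10, 1), (-1, 10)) = 14.2127
d((9, 4), (-10, -7)) = 21.9545
d((9, 4), (-1, 10)) = 11.6619
d((-10, -7), (-1, 10)) = 19.2354

Closest pair: (10, 1) and (9, 4) with distance 3.1623

The closest pair is (10, 1) and (9, 4) with Euclidean distance 3.1623. For 4 points, brute-force pairwise comparison is shown above. For large n, the divide-and-conquer algorithm (sort by x, recurse on halves, check the dividing strip) achieves O(n log n).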